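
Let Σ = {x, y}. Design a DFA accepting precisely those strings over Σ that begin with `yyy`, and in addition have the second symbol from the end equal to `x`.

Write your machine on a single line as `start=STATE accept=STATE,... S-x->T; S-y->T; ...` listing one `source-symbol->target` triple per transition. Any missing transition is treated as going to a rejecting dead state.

start=s0; accept=s10,s11; s0-x->s1; s0-y->s2; s1-x->s3; s1-y->s4; s2-x->s5; s2-y->s6; s3-x->s3; s3-y->s4; s4-x->s5; s4-y->s7; s5-x->s3; s5-y->s4; s6-x->s5; s6-y->s8; s7-x->s5; s7-y->s7; s8-x->s9; s8-y->s8; s9-x->s10; s9-y->s11; s10-x->s10; s10-y->s11; s11-x->s9; s11-y->s8

Handle the two conditions separately and then intersect. The first has 5 states tracking whether the input so far still matches the prefix `yyy`; the second has 7 states tracking the last 2 symbols read. A product state is a pair (one from each), accepting exactly when both do.
With 12 states:
          x    y  
>  s0     s1   s2 
   s1     s3   s4 
   s2     s5   s6 
   s3     s3   s4 
   s4     s5   s7 
   s5     s3   s4 
   s6     s5   s8 
   s7     s5   s7 
   s8     s9   s8 
   s9    s10  s11 
 * s10   s10  s11 
 * s11    s9   s8 
(> = start, * = accepting)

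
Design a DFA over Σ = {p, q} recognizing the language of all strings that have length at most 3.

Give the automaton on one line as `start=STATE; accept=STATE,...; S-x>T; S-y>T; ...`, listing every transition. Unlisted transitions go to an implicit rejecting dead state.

start=s0; accept=s0,s1,s2,s3; s0-p>s1; s0-q>s1; s1-p>s2; s1-q>s2; s2-p>s3; s2-q>s3; s3-p>s4; s3-q>s4; s4-p>s4; s4-q>s4

Count input length up to 4: every symbol moves from s0 toward s4, which means 'more than 3' and absorbs. Accept from {s0, s1, s2, s3}.
        p   q  
>* s0   s1  s1 
 * s1   s2  s2 
 * s2   s3  s3 
 * s3   s4  s4 
   s4   s4  s4 
(> = start, * = accepting)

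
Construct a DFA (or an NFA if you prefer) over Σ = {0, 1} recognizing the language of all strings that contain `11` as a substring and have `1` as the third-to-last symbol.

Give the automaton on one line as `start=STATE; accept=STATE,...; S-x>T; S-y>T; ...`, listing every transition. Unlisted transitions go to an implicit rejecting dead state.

start=A; accept=D,E,F,G; A-0>A; A-1>B; B-0>A; B-1>C; C-0>D; C-1>E; D-0>F; D-1>G; E-0>D; E-1>E; F-0>H; F-1>I; G-0>J; G-1>C; H-0>H; H-1>I; I-0>J; I-1>C; J-0>F; J-1>G

Handle the two conditions separately and then intersect. The first has 3 states tracking whether and how much of `11` has been seen; the second has 15 states tracking the last 3 symbols read. A product state is a pair (one from each), accepting exactly when both do. After merging equivalent states the machine shrinks.
A 10-state machine:
       0  1 
>  A   A  B 
   B   A  C 
   C   D  E 
 * D   F  G 
 * E   D  E 
 * F   H  I 
 * G   J  C 
   H   H  I 
   I   J  C 
   J   F  G 
(> = start, * = accepting)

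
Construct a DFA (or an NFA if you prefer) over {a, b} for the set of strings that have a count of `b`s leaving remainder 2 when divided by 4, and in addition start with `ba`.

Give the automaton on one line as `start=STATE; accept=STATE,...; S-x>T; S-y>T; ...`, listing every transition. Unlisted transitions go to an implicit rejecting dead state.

start=q0; accept=q4; q0-a>q1; q0-b>q2; q1-a>q1; q1-b>q1; q2-a>q3; q2-b>q1; q3-a>q3; q3-b>q4; q4-a>q4; q4-b>q5; q5-a>q5; q5-b>q6; q6-a>q6; q6-b>q3

Run two small machines in parallel and take their product. The first has 4 states tracking the count of `b`s modulo 4; the second has 4 states tracking whether the input so far still matches the prefix `ba`. A product state is a pair (one from each), accepting exactly when both do. After merging equivalent states the machine shrinks.
        a   b  
>  q0   q1  q2 
   q1   q1  q1 
   q2   q3  q1 
   q3   q3  q4 
 * q4   q4  q5 
   q5   q5  q6 
   q6   q6  q3 
(> = start, * = accepting)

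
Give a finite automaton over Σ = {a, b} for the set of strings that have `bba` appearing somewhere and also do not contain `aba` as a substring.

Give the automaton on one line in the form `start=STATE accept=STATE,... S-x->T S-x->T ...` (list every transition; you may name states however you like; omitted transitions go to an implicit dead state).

start=S0 accept=S6,S8,S11 S0-a->S1 S0-b->S2 S1-a->S1 S1-b->S3 S2-a->S1 S2-b->S4 S3-a->S5 S3-b->S4 S4-a->S6 S4-b->S4 S5-a->S5 S5-b->S7 S6-a->S6 S6-b->S8 S7-a->S5 S7-b->S9 S8-a->S10 S8-b->S11 S9-a->S10 S9-b->S9 S10-a->S10 S10-b->S10 S11-a->S6 S11-b->S11

Handle the two conditions separately and then intersect. One (4 states) tracks whether and how much of `bba` has been seen; the other (4 states) tracks partial matches of the forbidden pattern `aba`. Each combined state is a pair, one component from each; accept when both components accept.
          a    b  
>  S0     S1   S2 
   S1     S1   S3 
   S2     S1   S4 
   S3     S5   S4 
   S4     S6   S4 
   S5     S5   S7 
 * S6     S6   S8 
   S7     S5   S9 
 * S8    S10  S11 
   S9    S10   S9 
   S10   S10  S10 
 * S11    S6  S11 
(> = start, * = accepting)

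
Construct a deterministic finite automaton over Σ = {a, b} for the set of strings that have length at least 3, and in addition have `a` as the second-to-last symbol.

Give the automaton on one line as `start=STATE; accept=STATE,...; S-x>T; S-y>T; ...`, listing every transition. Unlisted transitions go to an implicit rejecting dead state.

start=q0; accept=q7,q8,q11,q12; q0-a>q1; q0-b>q2; q1-a>q3; q1-b>q4; q2-a>q5; q2-b>q6; q3-a>q7; q3-b>q8; q4-a>q9; q4-b>q10; q5-a>q7; q5-b>q8; q6-a>q9; q6-b>q10; q7-a>q11; q7-b>q12; q8-a>q13; q8-b>q14; q9-a>q11; q9-b>q12; q10-a>q13; q10-b>q14; q11-a>q11; q11-b>q12; q12-a>q13; q12-b>q14; q13-a>q11; q13-b>q12; q14-a>q13; q14-b>q14

Handle the two conditions separately and then intersect. One (5 states) tracks the input length, saturating at 4; the other (7 states) tracks the last 2 symbols read. Each combined state is a pair, one component from each; accept when both components accept.
15 states suffice.
          a    b  
>  q0     q1   q2 
   q1     q3   q4 
   q2     q5   q6 
   q3     q7   q8 
   q4     q9  q10 
   q5     q7   q8 
   q6     q9  q10 
 * q7    q11  q12 
 * q8    q13  q14 
   q9    q11  q12 
   q10   q13  q14 
 * q11   q11  q12 
 * q12   q13  q14 
   q13   q11  q12 
   q14   q13  q14 
(> = start, * = accepting)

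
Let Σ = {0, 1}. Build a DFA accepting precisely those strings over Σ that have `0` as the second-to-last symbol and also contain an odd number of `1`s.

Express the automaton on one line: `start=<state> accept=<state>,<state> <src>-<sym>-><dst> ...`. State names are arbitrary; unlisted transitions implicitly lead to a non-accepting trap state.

start=q0 accept=q4,q7 q0-0->q1 q0-1->q2 q1-0->q3 q1-1->q4 q2-0->q5 q2-1->q6 q3-0->q3 q3-1->q4 q4-0->q5 q4-1->q6 q5-0->q7 q5-1->q8 q6-0->q9 q6-1->q10 q7-0->q7 q7-1->q8 q8-0->q9 q8-1->q10 q9-0->q3 q9-1->q4 q10-0->q5 q10-1->q6

Run two small machines in parallel and take their product. The first has 7 states tracking the last 2 symbols read; the second has 2 states tracking the count of `1`s modulo 2. A product state is a pair (one from each), accepting exactly when both do.
          0    1  
>  q0     q1   q2 
   q1     q3   q4 
   q2     q5   q6 
   q3     q3   q4 
 * q4     q5   q6 
   q5     q7   q8 
   q6     q9  q10 
 * q7     q7   q8 
   q8     q9  q10 
   q9     q3   q4 
   q10    q5   q6 
(> = start, * = accepting)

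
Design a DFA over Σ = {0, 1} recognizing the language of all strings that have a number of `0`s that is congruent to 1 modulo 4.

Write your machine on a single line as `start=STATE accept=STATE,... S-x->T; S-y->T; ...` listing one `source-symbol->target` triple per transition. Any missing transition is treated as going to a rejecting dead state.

start=q0; accept=q1; q0-0->q1; q0-1->q0; q1-0->q2; q1-1->q1; q2-0->q3; q2-1->q2; q3-0->q0; q3-1->q3

The only thing that matters is how many `0`s have appeared, reduced mod 4. Use one state per residue: q0 for 0, …, q3 for 3. Reading `0` moves to the next residue; anything else stays put. q1 is accepting.
        0   1  
>  q0   q1  q0 
 * q1   q2  q1 
   q2   q3  q2 
   q3   q0  q3 
(> = start, * = accepting)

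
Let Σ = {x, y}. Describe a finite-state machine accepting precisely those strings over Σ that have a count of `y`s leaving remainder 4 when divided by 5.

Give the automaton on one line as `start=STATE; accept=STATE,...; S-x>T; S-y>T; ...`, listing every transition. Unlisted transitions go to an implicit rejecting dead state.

The only thing that matters is how many `y`s have appeared, reduced mod 5. Use one state per residue: q0 for 0, …, q4 for 4. Reading `y` moves to the next residue; anything else stays put. q4 is accepting.
With 5 states:
        x   y  
>  q0   q0  q1 
   q1   q1  q2 
   q2   q2  q3 
   q3   q3  q4 
 * q4   q4  q0 
(> = start, * = accepting)

start=q0; accept=q4; q0-x>q0; q0-y>q1; q1-x>q1; q1-y>q2; q2-x>q2; q2-y>q3; q3-x>q3; q3-y>q4; q4-x>q4; q4-y>q0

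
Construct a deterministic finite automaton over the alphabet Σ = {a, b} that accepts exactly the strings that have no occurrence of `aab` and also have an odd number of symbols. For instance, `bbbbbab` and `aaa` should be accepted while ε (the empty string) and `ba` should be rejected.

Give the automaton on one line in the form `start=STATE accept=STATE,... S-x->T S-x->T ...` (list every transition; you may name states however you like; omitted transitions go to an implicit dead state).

start=s0 accept=s1,s2,s5 s0-a->s1 s0-b->s2 s1-a->s3 s1-b->s0 s2-a->s4 s2-b->s0 s3-a->s5 s3-b->s6 s4-a->s5 s4-b->s2 s5-a->s3 s5-b->s6 s6-a->s6 s6-b->s6

Run two small machines in parallel and take their product. One (4 states) tracks partial matches of the forbidden pattern `aab`; the other (2 states) tracks the input length modulo 2. Each combined state is a pair, one component from each; accept when both components accept. After merging equivalent states the machine shrinks.
With 7 states:
        a   b  
>  s0   s1  s2 
 * s1   s3  s0 
 * s2   s4  s0 
   s3   s5  s6 
   s4   s5  s2 
 * s5   s3  s6 
   s6   s6  s6 
(> = start, * = accepting)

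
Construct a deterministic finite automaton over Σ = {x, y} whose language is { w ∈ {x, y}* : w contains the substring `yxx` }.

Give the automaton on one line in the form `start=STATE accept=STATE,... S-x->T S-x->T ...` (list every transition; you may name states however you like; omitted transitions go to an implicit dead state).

start=q0 accept=q3 q0-x->q0 q0-y->q1 q1-x->q2 q1-y->q1 q2-x->q3 q2-y->q1 q3-x->q3 q3-y->q3

States q0..q2 record the length of the longest prefix of `yxx` that matches the current input suffix. Reaching q3 means `yxx` has been seen, and we stay there forever. Accept from q3.
        x   y  
>  q0   q0  q1 
   q1   q2  q1 
   q2   q3  q1 
 * q3   q3  q3 
(> = start, * = accepting)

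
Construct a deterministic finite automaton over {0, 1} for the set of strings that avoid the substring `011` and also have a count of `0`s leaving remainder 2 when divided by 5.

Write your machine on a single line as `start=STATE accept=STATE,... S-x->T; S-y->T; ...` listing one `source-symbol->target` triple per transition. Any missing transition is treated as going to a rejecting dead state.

Build one automaton per condition and run them in lockstep. One (4 states) tracks partial matches of the forbidden pattern `011`; the other (5 states) tracks the count of `0`s modulo 5. Each combined state is a pair, one component from each; accept when both components accept.
16 states suffice.
          0    1  
>  q0     q1   q0 
   q1     q2   q3 
 * q2     q4   q5 
   q3     q2   q6 
   q4     q7   q8 
 * q5     q4   q9 
   q6     q9   q6 
   q7    q10  q11 
   q8     q7  q12 
   q9    q12   q9 
   q10    q1  q13 
   q11   q10  q14 
   q12   q14  q12 
   q13    q1  q15 
   q14   q15  q14 
   q15    q6  q15 
(> = start, * = accepting)

start=q0; accept=q2,q5; q0-0->q1; q0-1->q0; q1-0->q2; q1-1->q3; q2-0->q4; q2-1->q5; q3-0->q2; q3-1->q6; q4-0->q7; q4-1->q8; q5-0->q4; q5-1->q9; q6-0->q9; q6-1->q6; q7-0->q10; q7-1->q11; q8-0->q7; q8-1->q12; q9-0->q12; q9-1->q9; q10-0->q1; q10-1->q13; q11-0->q10; q11-1->q14; q12-0->q14; q12-1->q12; q13-0->q1; q13-1->q15; q14-0->q15; q14-1->q14; q15-0->q6; q15-1->q15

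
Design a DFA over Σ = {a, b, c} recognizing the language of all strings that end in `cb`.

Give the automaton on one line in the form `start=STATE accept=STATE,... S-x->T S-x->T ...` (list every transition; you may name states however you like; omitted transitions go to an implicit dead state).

start=s0 accept=s2 s0-a->s0 s0-b->s0 s0-c->s1 s1-a->s0 s1-b->s2 s1-c->s1 s2-a->s0 s2-b->s0 s2-c->s1

Let each state record the length of the longest suffix of the input read so far that is also a prefix of `cb`. s1 means the last symbol is `c`; s2 means the last 2 symbols are `cb`. Accept only at s2, where the string currently ends in `cb`.
A 3-state machine:
        a   b   c  
>  s0   s0  s0  s1 
   s1   s0  s2  s1 
 * s2   s0  s0  s1 
(> = start, * = accepting)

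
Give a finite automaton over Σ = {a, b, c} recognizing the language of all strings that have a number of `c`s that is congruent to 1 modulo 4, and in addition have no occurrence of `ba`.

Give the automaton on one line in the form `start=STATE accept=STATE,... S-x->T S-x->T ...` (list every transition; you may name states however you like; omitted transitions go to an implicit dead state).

start=s0 accept=s2,s4 s0-a->s0 s0-b->s1 s0-c->s2 s1-a->s3 s1-b->s1 s1-c->s2 s2-a->s2 s2-b->s4 s2-c->s5 s3-a->s3 s3-b->s3 s3-c->s3 s4-a->s3 s4-b->s4 s4-c->s5 s5-a->s5 s5-b->s6 s5-c->s7 s6-a->s3 s6-b->s6 s6-c->s7 s7-a->s7 s7-b->s8 s7-c->s0 s8-a->s3 s8-b->s8 s8-c->s0

Handle the two conditions separately and then intersect. One (4 states) tracks the count of `c`s modulo 4; the other (3 states) tracks partial matches of the forbidden pattern `ba`. Each combined state is a pair, one component from each; accept when both components accept. Minimizing collapses redundant product states.
        a   b   c  
>  s0   s0  s1  s2 
   s1   s3  s1  s2 
 * s2   s2  s4  s5 
   s3   s3  s3  s3 
 * s4   s3  s4  s5 
   s5   s5  s6  s7 
   s6   s3  s6  s7 
   s7   s7  s8  s0 
   s8   s3  s8  s0 
(> = start, * = accepting)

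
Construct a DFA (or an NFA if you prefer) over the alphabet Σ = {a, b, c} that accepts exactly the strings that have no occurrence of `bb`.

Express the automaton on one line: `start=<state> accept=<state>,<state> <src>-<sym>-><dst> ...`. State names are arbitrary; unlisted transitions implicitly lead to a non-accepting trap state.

This is the complement of 'contains `bb`'. Use the same substring-matching states — s0 through s2 holding how much of `bb` has just been matched — but flip the accepting set: everything except the trap s2 accepts.
        a   b   c  
>* s0   s0  s1  s0 
 * s1   s0  s2  s0 
   s2   s2  s2  s2 
(> = start, * = accepting)

start=s0 accept=s0,s1 s0-a->s0 s0-b->s1 s0-c->s0 s1-a->s0 s1-b->s2 s1-c->s0 s2-a->s2 s2-b->s2 s2-c->s2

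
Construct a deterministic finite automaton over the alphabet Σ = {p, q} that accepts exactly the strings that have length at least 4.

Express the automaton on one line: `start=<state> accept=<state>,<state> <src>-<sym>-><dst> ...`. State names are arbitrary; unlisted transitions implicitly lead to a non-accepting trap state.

start=s0 accept=s4,s5 s0-p->s1 s0-q->s1 s1-p->s2 s1-q->s2 s2-p->s3 s2-q->s3 s3-p->s4 s3-q->s4 s4-p->s5 s4-q->s5 s5-p->s5 s5-q->s5

We only need to distinguish lengths 0, 1, …, 4, and '>4'. Chain s0 → s1 → s2 → s3 → s4 → s5 on every symbol, with s5 looping. Accepting states: {s4, s5}.
With 6 states:
        p   q  
>  s0   s1  s1 
   s1   s2  s2 
   s2   s3  s3 
   s3   s4  s4 
 * s4   s5  s5 
 * s5   s5  s5 
(> = start, * = accepting)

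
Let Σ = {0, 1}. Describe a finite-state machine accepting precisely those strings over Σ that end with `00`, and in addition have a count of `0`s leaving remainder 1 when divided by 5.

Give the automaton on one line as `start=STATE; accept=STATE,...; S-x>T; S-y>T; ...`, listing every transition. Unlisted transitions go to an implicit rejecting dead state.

start=q0; accept=q6; q0-0>q1; q0-1>q0; q1-0>q2; q1-1>q1; q2-0>q3; q2-1>q2; q3-0>q4; q3-1>q3; q4-0>q5; q4-1>q4; q5-0>q6; q5-1>q0; q6-0>q2; q6-1>q1

Build one automaton per condition and run them in lockstep. The first has 3 states tracking how much of the suffix `00` has currently been matched; the second has 5 states tracking the count of `0`s modulo 5. A product state is a pair (one from each), accepting exactly when both do. Equivalent product states are then merged.
        0   1  
>  q0   q1  q0 
   q1   q2  q1 
   q2   q3  q2 
   q3   q4  q3 
   q4   q5  q4 
   q5   q6  q0 
 * q6   q2  q1 
(> = start, * = accepting)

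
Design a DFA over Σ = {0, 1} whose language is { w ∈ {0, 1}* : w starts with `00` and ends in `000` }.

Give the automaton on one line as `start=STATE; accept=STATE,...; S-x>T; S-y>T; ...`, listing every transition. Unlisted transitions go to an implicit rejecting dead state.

start=s0; accept=s5; s0-0>s1; s0-1>s2; s1-0>s3; s1-1>s2; s2-0>s4; s2-1>s2; s3-0>s5; s3-1>s6; s4-0>s7; s4-1>s2; s5-0>s5; s5-1>s6; s6-0>s8; s6-1>s6; s7-0>s9; s7-1>s2; s8-0>s3; s8-1>s6; s9-0>s9; s9-1>s2

Run two small machines in parallel and take their product. One (4 states) tracks whether the input so far still matches the prefix `00`; the other (4 states) tracks how much of the suffix `000` has currently been matched. Each combined state is a pair, one component from each; accept when both components accept.
        0   1  
>  s0   s1  s2 
   s1   s3  s2 
   s2   s4  s2 
   s3   s5  s6 
   s4   s7  s2 
 * s5   s5  s6 
   s6   s8  s6 
   s7   s9  s2 
   s8   s3  s6 
   s9   s9  s2 
(> = start, * = accepting)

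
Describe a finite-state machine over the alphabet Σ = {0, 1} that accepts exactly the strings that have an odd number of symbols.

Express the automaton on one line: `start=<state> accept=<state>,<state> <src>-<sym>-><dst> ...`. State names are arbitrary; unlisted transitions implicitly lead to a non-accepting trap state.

Only the length mod 2 matters, so use a 2-cycle: from any state, every input symbol moves to the next state, wrapping B back to A. Mark B accepting.
With 2 states:
       0  1 
>  A   B  B 
 * B   A  A 
(> = start, * = accepting)

start=A accept=B A-0->B A-1->B B-0->A B-1->A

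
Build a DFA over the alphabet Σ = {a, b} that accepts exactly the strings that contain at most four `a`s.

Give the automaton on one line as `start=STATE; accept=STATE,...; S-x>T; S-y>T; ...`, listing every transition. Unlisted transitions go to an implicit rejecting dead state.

Count `a`s, saturating at 5: states S0 through S4 mean 0 through 4 `a`s seen; S5 means more than 4. Each `a` increments (capped at S5); other symbols loop. Accept from {S0, S1, S2, S3, S4}.
With 6 states:
        a   b  
>* S0   S1  S0 
 * S1   S2  S1 
 * S2   S3  S2 
 * S3   S4  S3 
 * S4   S5  S4 
   S5   S5  S5 
(> = start, * = accepting)

start=S0; accept=S0,S1,S2,S3,S4; S0-a>S1; S0-b>S0; S1-a>S2; S1-b>S1; S2-a>S3; S2-b>S2; S3-a>S4; S3-b>S3; S4-a>S5; S4-b>S4; S5-a>S5; S5-b>S5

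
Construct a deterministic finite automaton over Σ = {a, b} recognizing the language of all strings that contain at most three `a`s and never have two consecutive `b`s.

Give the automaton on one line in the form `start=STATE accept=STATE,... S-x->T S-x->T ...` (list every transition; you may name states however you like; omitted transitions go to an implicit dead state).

Handle the two conditions separately and then intersect. The first has 5 states tracking the count of `a`s, saturating at 4; the second has 3 states tracking partial matches of the forbidden pattern `bb`. A product state is a pair (one from each), accepting exactly when both do. After merging equivalent states the machine shrinks.
With 9 states:
        a   b  
>* s0   s1  s2 
 * s1   s3  s4 
 * s2   s1  s5 
 * s3   s6  s7 
 * s4   s3  s5 
   s5   s5  s5 
 * s6   s5  s8 
 * s7   s6  s5 
 * s8   s5  s5 
(> = start, * = accepting)

start=s0 accept=s0,s1,s2,s3,s4,s6,s7,s8 s0-a->s1 s0-b->s2 s1-a->s3 s1-b->s4 s2-a->s1 s2-b->s5 s3-a->s6 s3-b->s7 s4-a->s3 s4-b->s5 s5-a->s5 s5-b->s5 s6-a->s5 s6-b->s8 s7-a->s6 s7-b->s5 s8-a->s5 s8-b->s5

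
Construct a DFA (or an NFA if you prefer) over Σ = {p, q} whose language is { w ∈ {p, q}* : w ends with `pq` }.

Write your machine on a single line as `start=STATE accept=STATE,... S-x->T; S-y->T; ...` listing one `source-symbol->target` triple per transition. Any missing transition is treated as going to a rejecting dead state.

start=s0; accept=s2; s0-p->s1; s0-q->s0; s1-p->s1; s1-q->s2; s2-p->s1; s2-q->s0

Let each state record the length of the longest suffix of the input read so far that is also a prefix of `pq`. s1 means the last symbol is `p`; s2 means the last 2 symbols are `pq`. Accept only at s2, where the string currently ends in `pq`.
3 states suffice.
        p   q  
>  s0   s1  s0 
   s1   s1  s2 
 * s2   s1  s0 
(> = start, * = accepting)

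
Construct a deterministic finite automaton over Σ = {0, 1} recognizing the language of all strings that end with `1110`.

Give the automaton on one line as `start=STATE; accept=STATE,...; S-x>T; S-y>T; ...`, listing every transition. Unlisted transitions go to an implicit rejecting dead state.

start=S0; accept=S4; S0-0>S0; S0-1>S1; S1-0>S0; S1-1>S2; S2-0>S0; S2-1>S3; S3-0>S4; S3-1>S3; S4-0>S0; S4-1>S1

Let each state record the length of the longest suffix of the input read so far that is also a prefix of `1110`. S1 means the last symbol is `1`; S2 means the last 2 symbols are `11`; S3 means the last 3 symbols are `111`; S4 means the last 4 symbols are `1110`. Accept only at S4, where the string currently ends in `1110`.
5 states suffice.
        0   1  
>  S0   S0  S1 
   S1   S0  S2 
   S2   S0  S3 
   S3   S4  S3 
 * S4   S0  S1 
(> = start, * = accepting)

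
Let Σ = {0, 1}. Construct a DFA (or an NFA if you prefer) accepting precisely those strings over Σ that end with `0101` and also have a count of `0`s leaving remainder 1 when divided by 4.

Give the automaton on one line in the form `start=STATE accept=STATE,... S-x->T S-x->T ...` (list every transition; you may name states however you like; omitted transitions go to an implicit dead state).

start=s0 accept=s7 s0-0->s1 s0-1->s0 s1-0->s2 s1-1->s1 s2-0->s3 s2-1->s2 s3-0->s4 s3-1->s3 s4-0->s1 s4-1->s5 s5-0->s6 s5-1->s0 s6-0->s2 s6-1->s7 s7-0->s2 s7-1->s1

Handle the two conditions separately and then intersect. The first has 5 states tracking how much of the suffix `0101` has currently been matched; the second has 4 states tracking the count of `0`s modulo 4. A product state is a pair (one from each), accepting exactly when both do. Equivalent product states are then merged.
        0   1  
>  s0   s1  s0 
   s1   s2  s1 
   s2   s3  s2 
   s3   s4  s3 
   s4   s1  s5 
   s5   s6  s0 
   s6   s2  s7 
 * s7   s2  s1 
(> = start, * = accepting)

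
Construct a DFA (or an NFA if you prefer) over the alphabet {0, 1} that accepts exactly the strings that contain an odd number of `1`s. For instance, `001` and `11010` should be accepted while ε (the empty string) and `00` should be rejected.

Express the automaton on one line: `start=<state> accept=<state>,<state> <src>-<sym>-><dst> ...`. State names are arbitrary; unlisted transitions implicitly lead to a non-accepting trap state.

The only thing that matters is how many `1`s have appeared, reduced mod 2. Use one state per residue: A for 0, …, B for 1. Reading `1` moves to the next residue; anything else stays put. B is accepting.
A 2-state machine:
       0  1 
>  A   A  B 
 * B   B  A 
(> = start, * = accepting)

start=A accept=B A-0->A A-1->B B-0->B B-1->A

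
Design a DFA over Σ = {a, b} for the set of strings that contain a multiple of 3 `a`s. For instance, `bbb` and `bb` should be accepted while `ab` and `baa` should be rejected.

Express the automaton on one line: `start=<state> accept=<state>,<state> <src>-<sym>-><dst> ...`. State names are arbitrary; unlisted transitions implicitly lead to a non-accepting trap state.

start=q0 accept=q0 q0-a->q1 q0-b->q0 q1-a->q2 q1-b->q1 q2-a->q0 q2-b->q2

Keep the running count of `a`s modulo 3: each `a` advances along the cycle q0 → q1 → q2 → q0 while other symbols loop. Accept at q0.
3 states suffice.
        a   b  
>* q0   q1  q0 
   q1   q2  q1 
   q2   q0  q2 
(> = start, * = accepting)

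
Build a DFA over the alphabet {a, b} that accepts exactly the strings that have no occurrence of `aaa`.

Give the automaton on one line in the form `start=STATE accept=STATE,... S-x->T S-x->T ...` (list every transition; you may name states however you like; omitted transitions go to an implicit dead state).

start=q0 accept=q0,q1,q2 q0-a->q1 q0-b->q0 q1-a->q2 q1-b->q0 q2-a->q3 q2-b->q0 q3-a->q3 q3-b->q3

Track partial matches of the forbidden pattern `aaa`. State q3 is a dead state reached once `aaa` has occurred; every other state accepts. q0 means no part of `aaa` is currently matched.
With 4 states:
        a   b  
>* q0   q1  q0 
 * q1   q2  q0 
 * q2   q3  q0 
   q3   q3  q3 
(> = start, * = accepting)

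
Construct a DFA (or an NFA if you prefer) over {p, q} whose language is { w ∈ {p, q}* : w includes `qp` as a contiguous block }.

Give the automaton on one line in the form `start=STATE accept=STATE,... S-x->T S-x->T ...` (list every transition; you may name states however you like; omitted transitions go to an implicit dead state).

start=S0 accept=S2 S0-p->S0 S0-q->S1 S1-p->S2 S1-q->S1 S2-p->S2 S2-q->S2

Track how much of `qp` has been matched so far: state S0 is no progress, S2 is the absorbing accept state reached once `qp` has occurred. Intermediate states record partial matches; on a mismatch, fall back to the longest reusable overlap.
With 3 states:
        p   q  
>  S0   S0  S1 
   S1   S2  S1 
 * S2   S2  S2 
(> = start, * = accepting)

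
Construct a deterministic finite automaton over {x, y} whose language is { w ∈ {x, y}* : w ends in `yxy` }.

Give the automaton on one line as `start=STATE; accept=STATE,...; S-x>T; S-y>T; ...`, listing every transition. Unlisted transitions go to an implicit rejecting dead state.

Let each state record the length of the longest suffix of the input read so far that is also a prefix of `yxy`. B means the last symbol is `y`; C means the last 2 symbols are `yx`; D means the last 3 symbols are `yxy`. Accept only at D, where the string currently ends in `yxy`.
With 4 states:
       x  y 
>  A   A  B 
   B   C  B 
   C   A  D 
 * D   C  B 
(> = start, * = accepting)

start=A; accept=D; A-x>A; A-y>B; B-x>C; B-y>B; C-x>A; C-y>D; D-x>C; D-y>B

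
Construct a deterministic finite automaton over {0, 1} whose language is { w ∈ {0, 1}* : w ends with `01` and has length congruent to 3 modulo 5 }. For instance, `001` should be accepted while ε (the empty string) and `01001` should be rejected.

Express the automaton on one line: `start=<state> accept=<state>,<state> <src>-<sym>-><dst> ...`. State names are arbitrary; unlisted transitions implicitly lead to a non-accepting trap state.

Handle the two conditions separately and then intersect. One (3 states) tracks how much of the suffix `01` has currently been matched; the other (5 states) tracks the input length modulo 5. Each combined state is a pair, one component from each; accept when both components accept. Equivalent product states are then merged.
7 states suffice.
        0   1  
>  s0   s1  s1 
   s1   s2  s3 
   s2   s4  s5 
   s3   s4  s4 
   s4   s6  s6 
 * s5   s6  s6 
   s6   s0  s0 
(> = start, * = accepting)

start=s0 accept=s5 s0-0->s1 s0-1->s1 s1-0->s2 s1-1->s3 s2-0->s4 s2-1->s5 s3-0->s4 s3-1->s4 s4-0->s6 s4-1->s6 s5-0->s6 s5-1->s6 s6-0->s0 s6-1->s0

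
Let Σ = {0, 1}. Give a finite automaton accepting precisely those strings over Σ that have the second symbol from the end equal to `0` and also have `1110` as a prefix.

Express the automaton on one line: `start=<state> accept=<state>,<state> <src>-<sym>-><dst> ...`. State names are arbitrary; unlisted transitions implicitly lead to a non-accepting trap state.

start=q0 accept=q6,q7 q0-0->q1 q0-1->q2 q1-0->q1 q1-1->q1 q2-0->q1 q2-1->q3 q3-0->q1 q3-1->q4 q4-0->q5 q4-1->q1 q5-0->q6 q5-1->q7 q6-0->q6 q6-1->q7 q7-0->q5 q7-1->q8 q8-0->q5 q8-1->q8

Build one automaton per condition and run them in lockstep. One (7 states) tracks the last 2 symbols read; the other (6 states) tracks whether the input so far still matches the prefix `1110`. Each combined state is a pair, one component from each; accept when both components accept. Equivalent product states are then merged.
A 9-state machine:
        0   1  
>  q0   q1  q2 
   q1   q1  q1 
   q2   q1  q3 
   q3   q1  q4 
   q4   q5  q1 
   q5   q6  q7 
 * q6   q6  q7 
 * q7   q5  q8 
   q8   q5  q8 
(> = start, * = accepting)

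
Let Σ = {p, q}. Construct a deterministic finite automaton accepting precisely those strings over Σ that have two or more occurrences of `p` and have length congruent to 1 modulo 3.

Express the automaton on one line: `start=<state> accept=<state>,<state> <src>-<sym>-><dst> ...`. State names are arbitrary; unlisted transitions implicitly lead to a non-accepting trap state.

start=A accept=I A-p->B A-q->C B-p->D B-q->E C-p->E C-q->F D-p->G D-q->G E-p->G E-q->H F-p->H F-q->A G-p->I G-q->I H-p->I H-q->B I-p->D I-q->D

Build one automaton per condition and run them in lockstep. One (4 states) tracks the count of `p`s, saturating at 3; the other (3 states) tracks the input length modulo 3. Each combined state is a pair, one component from each; accept when both components accept. After merging equivalent states the machine shrinks.
With 9 states:
       p  q 
>  A   B  C 
   B   D  E 
   C   E  F 
   D   G  G 
   E   G  H 
   F   H  A 
   G   I  I 
   H   I  B 
 * I   D  D 
(> = start, * = accepting)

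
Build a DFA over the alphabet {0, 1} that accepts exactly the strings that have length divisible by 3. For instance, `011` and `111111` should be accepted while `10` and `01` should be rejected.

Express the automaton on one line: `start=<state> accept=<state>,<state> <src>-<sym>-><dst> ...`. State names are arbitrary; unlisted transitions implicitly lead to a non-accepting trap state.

Count input length modulo 3: every symbol advances one step around the cycle s0 → s1 → s2 → s0. Accept at s0.
        0   1  
>* s0   s1  s1 
   s1   s2  s2 
   s2   s0  s0 
(> = start, * = accepting)

start=s0 accept=s0 s0-0->s1 s0-1->s1 s1-0->s2 s1-1->s2 s2-0->s0 s2-1->s0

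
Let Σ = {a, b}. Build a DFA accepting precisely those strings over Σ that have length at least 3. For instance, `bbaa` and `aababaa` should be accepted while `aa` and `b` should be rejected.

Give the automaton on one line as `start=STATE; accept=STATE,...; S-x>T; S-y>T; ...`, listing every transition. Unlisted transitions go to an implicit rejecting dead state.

Count input length up to 4: every symbol moves from s0 toward s4, which means 'more than 3' and absorbs. Accept from {s3, s4}.
        a   b  
>  s0   s1  s1 
   s1   s2  s2 
   s2   s3  s3 
 * s3   s4  s4 
 * s4   s4  s4 
(> = start, * = accepting)

start=s0; accept=s3,s4; s0-a>s1; s0-b>s1; s1-a>s2; s1-b>s2; s2-a>s3; s2-b>s3; s3-a>s4; s3-b>s4; s4-a>s4; s4-b>s4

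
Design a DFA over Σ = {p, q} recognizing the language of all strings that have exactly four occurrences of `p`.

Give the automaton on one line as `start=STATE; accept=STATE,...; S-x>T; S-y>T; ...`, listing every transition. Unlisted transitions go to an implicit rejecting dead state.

start=s0; accept=s4; s0-p>s1; s0-q>s0; s1-p>s2; s1-q>s1; s2-p>s3; s2-q>s2; s3-p>s4; s3-q>s3; s4-p>s5; s4-q>s4; s5-p>s5; s5-q>s5

Only the number of `p`s matters, and only up to 5. Make a chain s0 → s1 → s2 → s3 → s4 → s5 advanced by each `p` (with s5 absorbing); every other symbol self-loops. The accepting set is {s4}.
With 6 states:
        p   q  
>  s0   s1  s0 
   s1   s2  s1 
   s2   s3  s2 
   s3   s4  s3 
 * s4   s5  s4 
   s5   s5  s5 
(> = start, * = accepting)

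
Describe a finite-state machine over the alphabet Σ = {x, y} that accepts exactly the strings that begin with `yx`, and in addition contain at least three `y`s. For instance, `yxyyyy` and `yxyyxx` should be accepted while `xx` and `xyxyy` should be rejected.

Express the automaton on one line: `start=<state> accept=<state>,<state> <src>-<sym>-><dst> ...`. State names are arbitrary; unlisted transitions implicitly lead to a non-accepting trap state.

start=S0 accept=S5 S0-x->S1 S0-y->S2 S1-x->S1 S1-y->S1 S2-x->S3 S2-y->S1 S3-x->S3 S3-y->S4 S4-x->S4 S4-y->S5 S5-x->S5 S5-y->S5

Handle the two conditions separately and then intersect. The first has 4 states tracking whether the input so far still matches the prefix `yx`; the second has 5 states tracking the count of `y`s, saturating at 4. A product state is a pair (one from each), accepting exactly when both do. After merging equivalent states the machine shrinks.
With 6 states:
        x   y  
>  S0   S1  S2 
   S1   S1  S1 
   S2   S3  S1 
   S3   S3  S4 
   S4   S4  S5 
 * S5   S5  S5 
(> = start, * = accepting)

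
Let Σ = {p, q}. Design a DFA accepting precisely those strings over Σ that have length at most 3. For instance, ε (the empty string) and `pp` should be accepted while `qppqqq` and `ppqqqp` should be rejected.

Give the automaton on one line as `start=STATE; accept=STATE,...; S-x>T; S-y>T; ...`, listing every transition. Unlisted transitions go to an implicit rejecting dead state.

We only need to distinguish lengths 0, 1, …, 3, and '>3'. Chain s0 → s1 → s2 → s3 → s4 on every symbol, with s4 looping. Accepting states: {s0, s1, s2, s3}.
        p   q  
>* s0   s1  s1 
 * s1   s2  s2 
 * s2   s3  s3 
 * s3   s4  s4 
   s4   s4  s4 
(> = start, * = accepting)

start=s0; accept=s0,s1,s2,s3; s0-p>s1; s0-q>s1; s1-p>s2; s1-q>s2; s2-p>s3; s2-q>s3; s3-p>s4; s3-q>s4; s4-p>s4; s4-q>s4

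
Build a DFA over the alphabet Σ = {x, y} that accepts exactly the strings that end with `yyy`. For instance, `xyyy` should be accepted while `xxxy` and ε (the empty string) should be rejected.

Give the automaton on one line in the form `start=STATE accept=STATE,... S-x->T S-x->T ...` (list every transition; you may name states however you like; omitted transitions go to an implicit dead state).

Remember how much of `yyy` the current input suffix matches. State S0 means no match yet; S1 means the last symbol is `y`; S2 means the last 2 symbols are `yy`; S3 means the last 3 symbols are `yyy`. Only S3 accepts. On a mismatch, fall back to the longest proper suffix that is still a prefix of `yyy`.
A 4-state machine:
        x   y  
>  S0   S0  S1 
   S1   S0  S2 
   S2   S0  S3 
 * S3   S0  S3 
(> = start, * = accepting)

start=S0 accept=S3 S0-x->S0 S0-y->S1 S1-x->S0 S1-y->S2 S2-x->S0 S2-y->S3 S3-x->S0 S3-y->S3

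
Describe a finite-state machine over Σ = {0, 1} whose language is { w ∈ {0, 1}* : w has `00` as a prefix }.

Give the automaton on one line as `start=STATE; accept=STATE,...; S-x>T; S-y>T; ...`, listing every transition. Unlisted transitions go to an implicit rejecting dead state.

Check the first 2 symbols one by one: S0 through S1 record how many have matched `00` so far; any wrong symbol goes to the dead state S3. After all 2 match we enter the accepting sink S2.
A 4-state machine:
        0   1  
>  S0   S1  S3 
   S1   S2  S3 
 * S2   S2  S2 
   S3   S3  S3 
(> = start, * = accepting)

start=S0; accept=S2; S0-0>S1; S0-1>S3; S1-0>S2; S1-1>S3; S2-0>S2; S2-1>S2; S3-0>S3; S3-1>S3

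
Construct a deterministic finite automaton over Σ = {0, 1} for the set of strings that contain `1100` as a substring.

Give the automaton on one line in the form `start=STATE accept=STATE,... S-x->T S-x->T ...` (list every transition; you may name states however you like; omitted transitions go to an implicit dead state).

start=q0 accept=q4 q0-0->q0 q0-1->q1 q1-0->q0 q1-1->q2 q2-0->q3 q2-1->q2 q3-0->q4 q3-1->q1 q4-0->q4 q4-1->q4

Track how much of `1100` has been matched so far: state q0 is no progress, q4 is the absorbing accept state reached once `1100` has occurred. Intermediate states record partial matches; on a mismatch, fall back to the longest reusable overlap.
        0   1  
>  q0   q0  q1 
   q1   q0  q2 
   q2   q3  q2 
   q3   q4  q1 
 * q4   q4  q4 
(> = start, * = accepting)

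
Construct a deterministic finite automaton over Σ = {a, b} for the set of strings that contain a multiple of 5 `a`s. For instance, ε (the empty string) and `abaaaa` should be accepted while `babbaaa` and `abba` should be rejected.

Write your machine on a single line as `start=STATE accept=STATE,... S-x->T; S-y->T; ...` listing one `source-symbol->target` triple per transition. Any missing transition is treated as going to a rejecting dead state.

Keep the running count of `a`s modulo 5: each `a` advances along the cycle s0 → s1 → s2 → s3 → s4 → s0 while other symbols loop. Accept at s0.
With 5 states:
        a   b  
>* s0   s1  s0 
   s1   s2  s1 
   s2   s3  s2 
   s3   s4  s3 
   s4   s0  s4 
(> = start, * = accepting)

start=s0; accept=s0; s0-a->s1; s0-b->s0; s1-a->s2; s1-b->s1; s2-a->s3; s2-b->s2; s3-a->s4; s3-b->s3; s4-a->s0; s4-b->s4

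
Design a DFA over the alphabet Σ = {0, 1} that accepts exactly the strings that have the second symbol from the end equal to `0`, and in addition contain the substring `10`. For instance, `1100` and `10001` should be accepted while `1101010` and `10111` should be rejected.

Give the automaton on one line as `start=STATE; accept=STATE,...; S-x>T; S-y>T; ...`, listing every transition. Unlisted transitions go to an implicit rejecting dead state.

start=q0; accept=q3,q4; q0-0>q0; q0-1>q1; q1-0>q2; q1-1>q1; q2-0>q3; q2-1>q4; q3-0>q3; q3-1>q4; q4-0>q2; q4-1>q1

Run two small machines in parallel and take their product. One (7 states) tracks the last 2 symbols read; the other (3 states) tracks whether and how much of `10` has been seen. Each combined state is a pair, one component from each; accept when both components accept. Equivalent product states are then merged.
A 5-state machine:
        0   1  
>  q0   q0  q1 
   q1   q2  q1 
   q2   q3  q4 
 * q3   q3  q4 
 * q4   q2  q1 
(> = start, * = accepting)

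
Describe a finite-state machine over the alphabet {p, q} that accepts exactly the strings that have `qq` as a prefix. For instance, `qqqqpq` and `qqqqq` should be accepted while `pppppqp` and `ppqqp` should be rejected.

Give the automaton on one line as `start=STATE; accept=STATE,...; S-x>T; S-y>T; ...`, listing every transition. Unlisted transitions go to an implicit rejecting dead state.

Check the first 2 symbols one by one: S0 through S1 record how many have matched `qq` so far; any wrong symbol goes to the dead state S3. After all 2 match we enter the accepting sink S2.
A 4-state machine:
        p   q  
>  S0   S3  S1 
   S1   S3  S2 
 * S2   S2  S2 
   S3   S3  S3 
(> = start, * = accepting)

start=S0; accept=S2; S0-p>S3; S0-q>S1; S1-p>S3; S1-q>S2; S2-p>S2; S2-q>S2; S3-p>S3; S3-q>S3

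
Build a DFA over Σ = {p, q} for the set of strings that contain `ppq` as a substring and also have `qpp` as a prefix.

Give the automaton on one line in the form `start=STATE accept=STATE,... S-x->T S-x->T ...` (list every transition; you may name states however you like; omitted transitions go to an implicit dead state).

Handle the two conditions separately and then intersect. One (4 states) tracks whether and how much of `ppq` has been seen; the other (5 states) tracks whether the input so far still matches the prefix `qpp`. Each combined state is a pair, one component from each; accept when both components accept. Minimizing collapses redundant product states.
6 states suffice.
       p  q 
>  A   B  C 
   B   B  B 
   C   D  B 
   D   E  B 
   E   E  F 
 * F   F  F 
(> = start, * = accepting)

start=A accept=F A-p->B A-q->C B-p->B B-q->B C-p->D C-q->B D-p->E D-q->B E-p->E E-q->F F-p->F F-q->F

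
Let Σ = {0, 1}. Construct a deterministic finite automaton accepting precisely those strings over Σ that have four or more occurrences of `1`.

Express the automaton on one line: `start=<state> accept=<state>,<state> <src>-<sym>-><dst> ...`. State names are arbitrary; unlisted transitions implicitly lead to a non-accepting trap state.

Count `1`s, saturating at 5: states A through E mean 0 through 4 `1`s seen; F means more than 4. Each `1` increments (capped at F); other symbols loop. Accept from {E, F}.
6 states suffice.
       0  1 
>  A   A  B 
   B   B  C 
   C   C  D 
   D   D  E 
 * E   E  F 
 * F   F  F 
(> = start, * = accepting)

start=A accept=E,F A-0->A A-1->B B-0->B B-1->C C-0->C C-1->D D-0->D D-1->E E-0->E E-1->F F-0->F F-1->F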